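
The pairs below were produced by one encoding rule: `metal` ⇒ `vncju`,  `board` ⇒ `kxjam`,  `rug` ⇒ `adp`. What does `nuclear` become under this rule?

wdlunja

Compare letters: m→v is +9, e→n is +9, t→c is +9 — a constant shift. This is a Caesar cipher with shift 9.
Applying it to nuclear: n+9=w, u+9=d, c+9=l, l+9=u, e+9=n, a+9=j, r+9=a.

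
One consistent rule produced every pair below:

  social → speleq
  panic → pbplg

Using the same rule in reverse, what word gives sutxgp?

struck

In social: s→s is +0, o→p is +1, c→e is +2, i→l is +3 — the shift increases by 1 each position. The shift increases by 1 at each position, starting from +0: 0, 1, 2, ….
Decoding sutxgp: s−0=s, u−1=t, t−2=r, x−3=u, g−4=c, p−5=k.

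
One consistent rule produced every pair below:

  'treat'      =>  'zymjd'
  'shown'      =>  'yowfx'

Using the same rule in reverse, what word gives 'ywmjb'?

In treat: t→z is +6, r→y is +7, e→m is +8, a→j is +9 — the shift increases by 1 each position. Letter i (0-indexed) is shifted by i+6, so successive shifts are 6, 7, 8, ….
Undoing it on ywmjb: y−6=s, w−7=p, m−8=e, j−9=a, b−10=r.

spear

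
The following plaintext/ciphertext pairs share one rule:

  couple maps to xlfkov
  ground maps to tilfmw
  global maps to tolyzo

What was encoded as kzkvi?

paper

Each pair mirrors across the alphabet (c↔x, o↔l, u↔f): positions sum to 25. Each letter is replaced by its mirror in the alphabet: a↔z, b↔y, c↔x, and so on (the Atbash cipher).
Decoding kzkvi: k↔p, z↔a, k↔p, v↔e, i↔r.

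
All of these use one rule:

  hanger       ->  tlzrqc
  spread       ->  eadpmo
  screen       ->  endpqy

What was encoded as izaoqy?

wooden

Shifts by position in hanger: pos 0: h→t (+12), pos 1: a→l (+11), pos 2: n→z (+12), pos 3: g→r (+11) — repeating every 2. A repeating key of period 2 is used — shifts +12, +11 over and over.
Reversing it on izaoqy: i−12=w, z−11=o, a−12=o, o−11=d, q−12=e, y−11=n.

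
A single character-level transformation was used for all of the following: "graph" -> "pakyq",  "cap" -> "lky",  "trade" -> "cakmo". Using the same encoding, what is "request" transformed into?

aozeobc

The shift depends on letter class: consonant g→p is +9, but vowel a→k is +10. Two shifts are in play — +10 for a/e/i/o/u, +9 for every other letter.
For request: r(cons)+9=a, e(vowel)+10=o, q(cons)+9=z, u(vowel)+10=e, e(vowel)+10=o, s(cons)+9=b, t(cons)+9=c.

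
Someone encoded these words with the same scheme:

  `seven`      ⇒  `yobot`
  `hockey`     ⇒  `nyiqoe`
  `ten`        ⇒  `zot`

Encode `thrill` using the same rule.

znxsrr

The shift depends on letter class: consonant s→y is +6, but vowel e→o is +10. Vowels shift forward by 10 and consonants shift forward by 6.
Applying it to thrill: t(cons)+6=z, h(cons)+6=n, r(cons)+6=x, i(vowel)+10=s, l(cons)+6=r, l(cons)+6=r.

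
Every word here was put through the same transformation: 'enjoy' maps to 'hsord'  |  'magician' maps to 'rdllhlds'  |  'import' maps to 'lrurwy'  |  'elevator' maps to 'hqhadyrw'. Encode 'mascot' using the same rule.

The shift depends on letter class: consonant n→s is +5, but vowel e→h is +3. Vowels shift forward by 3 and consonants shift forward by 5.
On mascot: m(cons)+5=r, a(vowel)+3=d, s(cons)+5=x, c(cons)+5=h, o(vowel)+3=r, t(cons)+5=y.

rdxhry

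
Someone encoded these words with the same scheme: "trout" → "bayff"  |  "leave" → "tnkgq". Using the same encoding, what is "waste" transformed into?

ejceq

The shift increases by 1 at each position, starting from +8: 8, 9, 10, ….
On waste: w+8=e, a+9=j, s+10=c, t+11=e, e+12=q.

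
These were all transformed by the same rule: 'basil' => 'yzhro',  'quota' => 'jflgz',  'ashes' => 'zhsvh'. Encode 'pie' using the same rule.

krv

Each pair mirrors across the alphabet (b↔y, a↔z, s↔h): positions sum to 25. Each letter is replaced by its mirror in the alphabet: a↔z, b↔y, c↔x, and so on (the Atbash cipher).
Applying it to pie: p↔k, i↔r, e↔v.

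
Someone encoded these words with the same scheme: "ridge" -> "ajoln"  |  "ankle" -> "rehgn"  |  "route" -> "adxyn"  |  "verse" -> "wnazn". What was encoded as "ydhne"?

token

r(17)→a(0) and i(8)→j(9) fit y≡25x+17 (mod 26); the inverse of 25 mod 26 is 25. Treating letters as 0–25, the rule is x ↦ 25x + 17 (mod 26).
Undoing it on ydhne: y(24)→25·(24−17)≡19=t; d(3)→25·(3−17)≡14=o; h(7)→25·(7−17)≡10=k; n(13)→25·(13−17)≡4=e; e(4)→25·(4−17)≡13=n (all mod 26).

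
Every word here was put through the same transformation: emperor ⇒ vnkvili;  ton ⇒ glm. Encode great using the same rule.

Each pair mirrors across the alphabet (e↔v, m↔n, p↔k): positions sum to 25. Each letter is replaced by its mirror in the alphabet: a↔z, b↔y, c↔x, and so on (the Atbash cipher).
On great: g↔t, r↔i, e↔v, a↔z, t↔g.

tivzg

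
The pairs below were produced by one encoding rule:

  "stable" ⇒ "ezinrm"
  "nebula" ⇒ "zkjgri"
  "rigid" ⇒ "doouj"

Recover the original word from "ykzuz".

merit

The shifts repeat in a cycle of length 3: positions 0,1,… shift by +12, +6, +8, then the pattern repeats.
Undoing it on ykzuz: y−12=m, k−6=e, z−8=r, u−12=i, z−6=t.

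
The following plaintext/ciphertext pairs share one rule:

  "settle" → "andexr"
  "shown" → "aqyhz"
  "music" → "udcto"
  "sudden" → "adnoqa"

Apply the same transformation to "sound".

In settle: s→a is +8, e→n is +9, t→d is +10, t→e is +11 — the shift increases by 1 each position. The shift increases by 1 at each position, starting from +8: 8, 9, 10, ….
Applying it to sound: s+8=a, o+9=x, u+10=e, n+11=y, d+12=p.

axeyp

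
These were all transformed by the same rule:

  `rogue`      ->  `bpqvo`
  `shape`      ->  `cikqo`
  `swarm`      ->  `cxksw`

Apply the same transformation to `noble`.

xplmo

It's a Vigenère-style cipher with numeric key [10,1]: position i shifts by key[i mod 2].
On noble: n+10=x, o+1=p, b+10=l, l+1=m, e+10=o.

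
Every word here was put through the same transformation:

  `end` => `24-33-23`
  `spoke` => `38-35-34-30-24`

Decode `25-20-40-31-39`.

e is letter #5 and maps to 24: an offset of 19. The number is (letter's place in the alphabet, a=1) + 19.
Reversing it on 25-20-40-31-39: 25→(25−19)÷1=6=f, 20→(20−19)÷1=1=a, 40→(40−19)÷1=21=u, 31→(31−19)÷1=12=l, 39→(39−19)÷1=20=t.

fault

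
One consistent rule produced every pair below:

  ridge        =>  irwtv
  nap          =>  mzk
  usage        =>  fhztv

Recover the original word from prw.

Each pair mirrors across the alphabet (r↔i, i↔r, d↔w): positions sum to 25. This is the alphabet-reversal cipher (Atbash): a becomes z, b becomes y, etc.
Undoing it on prw: p↔k, r↔i, w↔d.

kid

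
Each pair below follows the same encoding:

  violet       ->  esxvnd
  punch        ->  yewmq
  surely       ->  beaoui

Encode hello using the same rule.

The shifts repeat in a cycle of length 2: positions 0,1,… shift by +9, +10, then the pattern repeats.
On hello: h+9=q, e+10=o, l+9=u, l+10=v, o+9=x.

qouvx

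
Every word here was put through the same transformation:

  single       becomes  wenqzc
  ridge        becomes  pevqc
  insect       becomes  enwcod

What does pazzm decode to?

s(18)→w(22) and i(8)→e(4) fit y≡7x+0 (mod 26); the inverse of 7 mod 26 is 15. Treating letters as 0–25, the rule is x ↦ 7x + 0 (mod 26).
Undoing it on pazzm: p(15)→15·(15−0)≡17=r; a(0)→15·(0−0)≡0=a; z(25)→15·(25−0)≡11=l; z(25)→15·(25−0)≡11=l; m(12)→15·(12−0)≡24=y (all mod 26).

rally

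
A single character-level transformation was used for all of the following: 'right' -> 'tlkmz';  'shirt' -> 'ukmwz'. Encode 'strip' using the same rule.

Letter i (0-indexed) is shifted by i+2, so successive shifts are 2, 3, 4, ….
On strip: s+2=u, t+3=w, r+4=v, i+5=n, p+6=v.

uwvnv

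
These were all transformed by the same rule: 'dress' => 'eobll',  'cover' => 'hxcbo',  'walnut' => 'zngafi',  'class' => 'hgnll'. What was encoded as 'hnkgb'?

This is an affine cipher: with a=0,…,z=25, each position x becomes (23x+13) mod 26.
Reversing it on hnkgb: h(7)→17·(7−13)≡2=c; n(13)→17·(13−13)≡0=a; k(10)→17·(10−13)≡1=b; g(6)→17·(6−13)≡11=l; b(1)→17·(1−13)≡4=e (all mod 26).

cable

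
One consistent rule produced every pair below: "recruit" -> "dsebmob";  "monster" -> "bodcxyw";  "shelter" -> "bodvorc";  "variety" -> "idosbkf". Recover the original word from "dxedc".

stunt

The output letters match the input read backwards, each shifted +10: recruit reversed is tiurcer. Two steps: reverse the string, then apply a Caesar shift of +10.
Reversing it on dxedc: shift back: d−10=t, x−10=n, e−10=u, d−10=t, c−10=s → tnuts; then reverse → stunt.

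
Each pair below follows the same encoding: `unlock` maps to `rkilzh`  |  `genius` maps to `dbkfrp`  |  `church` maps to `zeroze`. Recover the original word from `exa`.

Compare letters: u→r is +23, n→k is +23, l→i is +23 — a constant shift. This is a Caesar cipher with shift 23.
Decoding exa: e−23=h, x−23=a, a−23=d.

had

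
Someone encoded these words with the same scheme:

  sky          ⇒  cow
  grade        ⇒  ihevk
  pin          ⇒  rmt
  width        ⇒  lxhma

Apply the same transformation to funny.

The output letters match the input read backwards, each shifted +4: sky reversed is yks. Two steps: reverse the string, then apply a Caesar shift of +4.
For funny: reverse → ynnuf; then shift: y+4=c, n+4=r, n+4=r, u+4=y, f+4=j.

crryj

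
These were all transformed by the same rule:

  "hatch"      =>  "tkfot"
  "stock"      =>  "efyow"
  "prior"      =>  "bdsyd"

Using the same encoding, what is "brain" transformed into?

The shift depends on letter class: consonant h→t is +12, but vowel a→k is +10. Vowels shift forward by 10 and consonants shift forward by 12.
Applying it to brain: b(cons)+12=n, r(cons)+12=d, a(vowel)+10=k, i(vowel)+10=s, n(cons)+12=z.

ndksz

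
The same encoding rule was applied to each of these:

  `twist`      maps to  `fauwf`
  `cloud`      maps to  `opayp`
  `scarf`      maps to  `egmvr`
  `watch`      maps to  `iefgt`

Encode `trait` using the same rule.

A repeating key of period 2 is used — shifts +12, +4 over and over.
For trait: t+12=f, r+4=v, a+12=m, i+4=m, t+12=f.

fvmmf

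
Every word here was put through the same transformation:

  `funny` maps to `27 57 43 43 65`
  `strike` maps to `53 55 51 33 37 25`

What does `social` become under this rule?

f(#6)→27 and u(#21)→57: differences scale by 2, so n = 2·pos + 15. Each letter becomes 2×(its alphabet position, a=1..z=26) + 15.
Applying it to social: s=19→53, o=15→45, c=3→21, i=9→33, a=1→17, l=12→39.

53 45 21 33 17 39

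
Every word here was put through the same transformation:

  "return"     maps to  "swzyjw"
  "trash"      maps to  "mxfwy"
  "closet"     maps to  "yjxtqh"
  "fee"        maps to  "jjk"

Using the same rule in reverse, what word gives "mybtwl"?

growth

The word is reversed, then every letter is shifted forward by 5.
Decoding mybtwl: shift back: m−5=h, y−5=t, b−5=w, t−5=o, w−5=r, l−5=g → htworg; then reverse → growth.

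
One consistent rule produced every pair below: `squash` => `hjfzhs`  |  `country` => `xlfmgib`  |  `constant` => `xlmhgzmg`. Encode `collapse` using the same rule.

Each pair mirrors across the alphabet (s↔h, q↔j, u↔f): positions sum to 25. This is the alphabet-reversal cipher (Atbash): a becomes z, b becomes y, etc.
For collapse: c↔x, o↔l, l↔o, l↔o, a↔z, p↔k, s↔h, e↔v.

xloozkhv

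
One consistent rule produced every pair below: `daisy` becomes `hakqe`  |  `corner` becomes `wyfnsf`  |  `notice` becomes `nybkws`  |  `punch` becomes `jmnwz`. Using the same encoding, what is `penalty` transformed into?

d(3)→h(7) and a(0)→a(0) fit y≡11x+0 (mod 26); the inverse of 11 mod 26 is 19. Each letter's alphabet position (a=0..z=25) is mapped through 11·x+0 mod 26 — an affine cipher.
On penalty: p(15)→11·15+0≡9=j; e(4)→11·4+0≡18=s; n(13)→11·13+0≡13=n; a(0)→11·0+0≡0=a; l(11)→11·11+0≡17=r; t(19)→11·19+0≡1=b; y(24)→11·24+0≡4=e (all mod 26).

jsnarbe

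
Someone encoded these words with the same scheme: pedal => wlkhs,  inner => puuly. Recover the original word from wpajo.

Compare letters: p→w is +7, e→l is +7, d→k is +7 — a constant shift. This is a Caesar cipher with shift 7.
Undoing it on wpajo: w−7=p, p−7=i, a−7=t, j−7=c, o−7=h.

pitch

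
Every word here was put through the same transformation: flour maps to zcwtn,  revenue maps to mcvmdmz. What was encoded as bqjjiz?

rabbit

The output letters match the input read backwards, each shifted +8: flour reversed is ruolf. Read the word backwards and shift each letter +8.
Undoing it on bqjjiz: shift back: b−8=t, q−8=i, j−8=b, j−8=b, i−8=a, z−8=r → tibbar; then reverse → rabbit.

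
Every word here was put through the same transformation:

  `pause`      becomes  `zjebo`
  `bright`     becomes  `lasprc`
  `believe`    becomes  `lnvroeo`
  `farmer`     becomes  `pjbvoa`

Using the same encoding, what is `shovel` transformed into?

cqyeou

Shifts by position in pause: pos 0: p→z (+10), pos 1: a→j (+9), pos 2: u→e (+10), pos 3: s→b (+9) — repeating every 2. It's a Vigenère-style cipher with numeric key [10,9]: position i shifts by key[i mod 2].
For shovel: s+10=c, h+9=q, o+10=y, v+9=e, e+10=o, l+9=u.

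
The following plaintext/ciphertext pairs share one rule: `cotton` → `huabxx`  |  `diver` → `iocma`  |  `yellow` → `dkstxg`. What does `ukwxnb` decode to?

pepper

In cotton: c→h is +5, o→u is +6, t→a is +7, t→b is +8 — the shift increases by 1 each position. The shift increases by 1 at each position, starting from +5: 5, 6, 7, ….
Reversing it on ukwxnb: u−5=p, k−6=e, w−7=p, x−8=p, n−9=e, b−10=r.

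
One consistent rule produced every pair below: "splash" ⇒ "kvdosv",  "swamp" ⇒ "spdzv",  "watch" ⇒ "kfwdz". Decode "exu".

rub

The output letters match the input read backwards, each shifted +3: splash reversed is hsalps. Read the word backwards and shift each letter +3.
Undoing it on exu: shift back: e−3=b, x−3=u, u−3=r → bur; then reverse → rub.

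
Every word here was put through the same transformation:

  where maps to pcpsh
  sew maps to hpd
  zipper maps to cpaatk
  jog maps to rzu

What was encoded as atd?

sip

The output letters match the input read backwards, each shifted +11: where reversed is erehw. Two steps: reverse the string, then apply a Caesar shift of +11.
Reversing it on atd: shift back: a−11=p, t−11=i, d−11=s → pis; then reverse → sip.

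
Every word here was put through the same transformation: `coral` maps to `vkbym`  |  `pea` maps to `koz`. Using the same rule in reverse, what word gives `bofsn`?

diver

The output letters match the input read backwards, each shifted +10: coral reversed is laroc. Two steps: reverse the string, then apply a Caesar shift of +10.
Decoding bofsn: shift back: b−10=r, o−10=e, f−10=v, s−10=i, n−10=d → revid; then reverse → diver.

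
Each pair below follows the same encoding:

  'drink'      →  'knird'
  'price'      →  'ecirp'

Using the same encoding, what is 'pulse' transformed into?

eslup

The output letters match the input read backwards: drink reversed is knird. It's just the letters in reverse order.
For pulse: reverse → eslup.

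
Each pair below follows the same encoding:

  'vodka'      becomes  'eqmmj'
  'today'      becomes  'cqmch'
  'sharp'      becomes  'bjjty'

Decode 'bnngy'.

sleep

Shifts by position in vodka: pos 0: v→e (+9), pos 1: o→q (+2), pos 2: d→m (+9), pos 3: k→m (+2) — repeating every 2. A repeating key of period 2 is used — shifts +9, +2 over and over.
Reversing it on bnngy: b−9=s, n−2=l, n−9=e, g−2=e, y−9=p.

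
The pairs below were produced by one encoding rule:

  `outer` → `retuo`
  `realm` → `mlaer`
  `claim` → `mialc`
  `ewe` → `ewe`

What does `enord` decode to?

drone

It's just the letters in reverse order.
Undoing it on enord: then reverse → drone.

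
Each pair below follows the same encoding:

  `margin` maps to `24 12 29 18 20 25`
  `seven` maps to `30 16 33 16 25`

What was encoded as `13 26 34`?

bow

Each letter is replaced by its alphabet position (a=1..z=26) + 11.
Reversing it on 13 26 34: 13→(13−11)÷1=2=b, 26→(26−11)÷1=15=o, 34→(34−11)÷1=23=w.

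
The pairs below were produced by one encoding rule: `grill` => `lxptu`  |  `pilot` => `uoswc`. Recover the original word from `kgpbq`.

In grill: g→l is +5, r→x is +6, i→p is +7, l→t is +8 — the shift increases by 1 each position. Letter i (0-indexed) is shifted by i+5, so successive shifts are 5, 6, 7, ….
Decoding kgpbq: k−5=f, g−6=a, p−7=i, b−8=t, q−9=h.

faith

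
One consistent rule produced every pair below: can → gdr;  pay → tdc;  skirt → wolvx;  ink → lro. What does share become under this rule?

wldvh

Vowels shift forward by 3 and consonants shift forward by 4.
On share: s(cons)+4=w, h(cons)+4=l, a(vowel)+3=d, r(cons)+4=v, e(vowel)+3=h.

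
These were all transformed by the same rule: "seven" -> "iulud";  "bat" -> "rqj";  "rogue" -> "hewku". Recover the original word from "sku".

cue

Compare letters: s→i is +16, e→u is +16, v→l is +16 — a constant shift. Each letter is shifted forward by 16 in the alphabet (a Caesar shift of +16).
Decoding sku: s−16=c, k−16=u, u−16=e.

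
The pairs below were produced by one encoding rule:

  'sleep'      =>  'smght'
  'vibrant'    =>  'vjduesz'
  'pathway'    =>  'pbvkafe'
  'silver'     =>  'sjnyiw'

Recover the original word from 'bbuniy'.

In sleep: s→s is +0, l→m is +1, e→g is +2, e→h is +3 — the shift increases by 1 each position. The shift increases by 1 at each position, starting from +0: 0, 1, 2, ….
Reversing it on bbuniy: b−0=b, b−1=a, u−2=s, n−3=k, i−4=e, y−5=t.

basket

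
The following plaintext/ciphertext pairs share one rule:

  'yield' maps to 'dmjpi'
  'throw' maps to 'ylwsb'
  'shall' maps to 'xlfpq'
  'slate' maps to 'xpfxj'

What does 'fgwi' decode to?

Shifts by position in yield: pos 0: y→d (+5), pos 1: i→m (+4), pos 2: e→j (+5), pos 3: l→p (+4) — repeating every 2. The shifts repeat in a cycle of length 2: positions 0,1,… shift by +5, +4, then the pattern repeats.
Decoding fgwi: f−5=a, g−4=c, w−5=r, i−4=e.

acre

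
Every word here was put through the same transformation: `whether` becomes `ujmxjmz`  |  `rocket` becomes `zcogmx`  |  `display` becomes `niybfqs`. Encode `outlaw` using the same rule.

w(22)→u(20) and h(7)→j(9) fit y≡25x+16 (mod 26); the inverse of 25 mod 26 is 25. Treating letters as 0–25, the rule is x ↦ 25x + 16 (mod 26).
Applying it to outlaw: o(14)→25·14+16≡2=c; u(20)→25·20+16≡22=w; t(19)→25·19+16≡23=x; l(11)→25·11+16≡5=f; a(0)→25·0+16≡16=q; w(22)→25·22+16≡20=u (all mod 26).

cwxfqu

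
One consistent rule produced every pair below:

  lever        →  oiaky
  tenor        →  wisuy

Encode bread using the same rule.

In lever: l→o is +3, e→i is +4, v→a is +5, e→k is +6 — the shift increases by 1 each position. Letter i (0-indexed) is shifted by i+3, so successive shifts are 3, 4, 5, ….
For bread: b+3=e, r+4=v, e+5=j, a+6=g, d+7=k.

evjgk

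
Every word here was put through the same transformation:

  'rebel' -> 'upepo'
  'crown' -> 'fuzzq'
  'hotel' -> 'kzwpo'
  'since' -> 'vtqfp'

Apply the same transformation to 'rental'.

upqwlo

The shift depends on letter class: consonant r→u is +3, but vowel e→p is +11. Two shifts are in play — +11 for a/e/i/o/u, +3 for every other letter.
For rental: r(cons)+3=u, e(vowel)+11=p, n(cons)+3=q, t(cons)+3=w, a(vowel)+11=l, l(cons)+3=o.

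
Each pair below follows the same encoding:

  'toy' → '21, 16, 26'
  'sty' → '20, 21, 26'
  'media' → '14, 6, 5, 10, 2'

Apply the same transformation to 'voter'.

23, 16, 21, 6, 19

Each letter is replaced by its alphabet position (a=1..z=26) + 1.
On voter: v=22→23, o=15→16, t=20→21, e=5→6, r=18→19.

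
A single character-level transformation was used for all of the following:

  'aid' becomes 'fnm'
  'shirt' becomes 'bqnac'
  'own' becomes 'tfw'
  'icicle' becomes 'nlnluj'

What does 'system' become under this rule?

bhbcjv

The shift depends on letter class: consonant d→m is +9, but vowel a→f is +5. Two shifts are in play — +5 for a/e/i/o/u, +9 for every other letter.
Applying it to system: s(cons)+9=b, y(cons)+9=h, s(cons)+9=b, t(cons)+9=c, e(vowel)+5=j, m(cons)+9=v.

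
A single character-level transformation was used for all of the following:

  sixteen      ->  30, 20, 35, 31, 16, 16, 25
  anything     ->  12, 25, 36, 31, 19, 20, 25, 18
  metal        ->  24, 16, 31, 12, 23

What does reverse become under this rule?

29, 16, 33, 16, 29, 30, 16

s is letter #19 and maps to 30: an offset of 11. The number is (letter's place in the alphabet, a=1) + 11.
Applying it to reverse: r=18→29, e=5→16, v=22→33, e=5→16, r=18→29, s=19→30, e=5→16.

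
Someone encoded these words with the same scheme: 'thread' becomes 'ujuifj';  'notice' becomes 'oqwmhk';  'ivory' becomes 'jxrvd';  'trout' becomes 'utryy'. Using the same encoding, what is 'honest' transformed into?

iqqixz

In thread: t→u is +1, h→j is +2, r→u is +3, e→i is +4 — the shift increases by 1 each position. The shift increases by 1 at each position, starting from +1: 1, 2, 3, ….
Applying it to honest: h+1=i, o+2=q, n+3=q, e+4=i, s+5=x, t+6=z.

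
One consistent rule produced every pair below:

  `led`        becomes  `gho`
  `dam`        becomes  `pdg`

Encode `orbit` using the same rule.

The output letters match the input read backwards, each shifted +3: led reversed is del. Read the word backwards and shift each letter +3.
Applying it to orbit: reverse → tibro; then shift: t+3=w, i+3=l, b+3=e, r+3=u, o+3=r.

wleur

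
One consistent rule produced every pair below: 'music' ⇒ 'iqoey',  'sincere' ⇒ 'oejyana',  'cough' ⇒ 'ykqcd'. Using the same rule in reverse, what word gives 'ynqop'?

crust

Compare letters: m→i is +22, u→q is +22, s→o is +22 — a constant shift. It's a constant shift of +22 (ROT22).
Reversing it on ynqop: y−22=c, n−22=r, q−22=u, o−22=s, p−22=t.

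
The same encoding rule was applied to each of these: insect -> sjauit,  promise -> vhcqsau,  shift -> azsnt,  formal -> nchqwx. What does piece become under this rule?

vsuiu

i(8)→s(18) and n(13)→j(9) fit y≡19x+22 (mod 26); the inverse of 19 mod 26 is 11. This is an affine cipher: with a=0,…,z=25, each position x becomes (19x+22) mod 26.
Applying it to piece: p(15)→19·15+22≡21=v; i(8)→19·8+22≡18=s; e(4)→19·4+22≡20=u; c(2)→19·2+22≡8=i; e(4)→19·4+22≡20=u (all mod 26).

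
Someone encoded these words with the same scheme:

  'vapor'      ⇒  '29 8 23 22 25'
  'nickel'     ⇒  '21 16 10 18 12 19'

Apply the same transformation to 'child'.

v is letter #22 and maps to 29: an offset of 7. Letters become their 1-based position plus 7 (so a→8, b→9, …).
On child: c=3→10, h=8→15, i=9→16, l=12→19, d=4→11.

10 15 16 19 11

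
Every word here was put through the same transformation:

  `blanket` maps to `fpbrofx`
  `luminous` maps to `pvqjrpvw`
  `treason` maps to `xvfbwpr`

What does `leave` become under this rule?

The rule splits by letter class: vowels +1, consonants +4.
For leave: l(cons)+4=p, e(vowel)+1=f, a(vowel)+1=b, v(cons)+4=z, e(vowel)+1=f.

pfbzf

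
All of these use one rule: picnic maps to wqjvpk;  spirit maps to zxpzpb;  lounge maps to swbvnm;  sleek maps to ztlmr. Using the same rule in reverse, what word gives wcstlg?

pulley

Shifts by position in picnic: pos 0: p→w (+7), pos 1: i→q (+8), pos 2: c→j (+7), pos 3: n→v (+8) — repeating every 2. The shifts repeat in a cycle of length 2: positions 0,1,… shift by +7, +8, then the pattern repeats.
Decoding wcstlg: w−7=p, c−8=u, s−7=l, t−8=l, l−7=e, g−8=y.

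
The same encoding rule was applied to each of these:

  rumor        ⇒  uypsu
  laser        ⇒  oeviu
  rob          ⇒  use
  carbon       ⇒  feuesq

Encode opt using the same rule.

ssw

Vowels shift forward by 4 and consonants shift forward by 3.
On opt: o(vowel)+4=s, p(cons)+3=s, t(cons)+3=w.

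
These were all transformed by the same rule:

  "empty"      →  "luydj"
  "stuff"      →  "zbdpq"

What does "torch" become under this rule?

In empty: e→l is +7, m→u is +8, p→y is +9, t→d is +10 — the shift increases by 1 each position. Letter i (0-indexed) is shifted by i+7, so successive shifts are 7, 8, 9, ….
On torch: t+7=a, o+8=w, r+9=a, c+10=m, h+11=s.

awams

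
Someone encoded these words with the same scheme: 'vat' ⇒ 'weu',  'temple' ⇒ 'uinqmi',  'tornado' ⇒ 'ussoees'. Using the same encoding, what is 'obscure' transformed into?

sctdysi

The shift depends on letter class: consonant v→w is +1, but vowel a→e is +4. The rule splits by letter class: vowels +4, consonants +1.
Applying it to obscure: o(vowel)+4=s, b(cons)+1=c, s(cons)+1=t, c(cons)+1=d, u(vowel)+4=y, r(cons)+1=s, e(vowel)+4=i.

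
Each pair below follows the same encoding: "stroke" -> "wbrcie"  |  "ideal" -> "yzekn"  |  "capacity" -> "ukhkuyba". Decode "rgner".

ruler

s(18)→w(22) and t(19)→b(1) fit y≡5x+10 (mod 26); the inverse of 5 mod 26 is 21. This is an affine cipher: with a=0,…,z=25, each position x becomes (5x+10) mod 26.
Reversing it on rgner: r(17)→21·(17−10)≡17=r; g(6)→21·(6−10)≡20=u; n(13)→21·(13−10)≡11=l; e(4)→21·(4−10)≡4=e; r(17)→21·(17−10)≡17=r (all mod 26).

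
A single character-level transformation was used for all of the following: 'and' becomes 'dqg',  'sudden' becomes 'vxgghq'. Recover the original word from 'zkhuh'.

where

Compare letters: a→d is +3, n→q is +3, d→g is +3 — a constant shift. This is a Caesar cipher with shift 3.
Undoing it on zkhuh: z−3=w, k−3=h, h−3=e, u−3=r, h−3=e.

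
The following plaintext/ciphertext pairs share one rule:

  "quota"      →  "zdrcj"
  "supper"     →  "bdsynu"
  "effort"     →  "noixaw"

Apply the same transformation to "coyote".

lxbxch

Shifts by position in quota: pos 0: q→z (+9), pos 1: u→d (+9), pos 2: o→r (+3), pos 3: t→c (+9), pos 4: a→j (+9) — repeating every 3. A repeating key of period 3 is used — shifts +9, +9, +3 over and over.
For coyote: c+9=l, o+9=x, y+3=b, o+9=x, t+9=c, e+3=h.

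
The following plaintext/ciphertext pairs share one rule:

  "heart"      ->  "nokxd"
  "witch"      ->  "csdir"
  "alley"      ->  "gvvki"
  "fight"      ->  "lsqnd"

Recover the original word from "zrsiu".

Shifts by position in heart: pos 0: h→n (+6), pos 1: e→o (+10), pos 2: a→k (+10), pos 3: r→x (+6), pos 4: t→d (+10) — repeating every 3. The shifts repeat in a cycle of length 3: positions 0,1,… shift by +6, +10, +10, then the pattern repeats.
Decoding zrsiu: z−6=t, r−10=h, s−10=i, i−6=c, u−10=k.

thick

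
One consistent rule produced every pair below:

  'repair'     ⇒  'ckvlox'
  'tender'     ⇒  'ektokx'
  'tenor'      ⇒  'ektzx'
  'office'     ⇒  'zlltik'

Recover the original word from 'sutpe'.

Shifts by position in repair: pos 0: r→c (+11), pos 1: e→k (+6), pos 2: p→v (+6), pos 3: a→l (+11), pos 4: i→o (+6), pos 5: r→x (+6) — repeating every 3. A repeating key of period 3 is used — shifts +11, +6, +6 over and over.
Reversing it on sutpe: s−11=h, u−6=o, t−6=n, p−11=e, e−6=y.

honey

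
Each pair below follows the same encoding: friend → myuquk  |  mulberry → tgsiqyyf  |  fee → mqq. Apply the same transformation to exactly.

qemjasf

The shift depends on letter class: consonant f→m is +7, but vowel i→u is +12. Vowels shift forward by 12 and consonants shift forward by 7.
Applying it to exactly: e(vowel)+12=q, x(cons)+7=e, a(vowel)+12=m, c(cons)+7=j, t(cons)+7=a, l(cons)+7=s, y(cons)+7=f.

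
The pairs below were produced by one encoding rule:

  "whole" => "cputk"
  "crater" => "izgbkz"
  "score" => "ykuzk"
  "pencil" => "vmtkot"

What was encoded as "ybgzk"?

stare

Shifts by position in whole: pos 0: w→c (+6), pos 1: h→p (+8), pos 2: o→u (+6), pos 3: l→t (+8) — repeating every 2. A repeating key of period 2 is used — shifts +6, +8 over and over.
Undoing it on ybgzk: y−6=s, b−8=t, g−6=a, z−8=r, k−6=e.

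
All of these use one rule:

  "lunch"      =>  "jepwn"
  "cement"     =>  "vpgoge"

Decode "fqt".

rod

The output letters match the input read backwards, each shifted +2: lunch reversed is hcnul. Read the word backwards and shift each letter +2.
Reversing it on fqt: shift back: f−2=d, q−2=o, t−2=r → dor; then reverse → rod.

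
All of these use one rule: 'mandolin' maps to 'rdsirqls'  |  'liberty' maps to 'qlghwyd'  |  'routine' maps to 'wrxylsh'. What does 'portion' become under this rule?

urwylrs

The shift depends on letter class: consonant m→r is +5, but vowel a→d is +3. Two shifts are in play — +3 for a/e/i/o/u, +5 for every other letter.
On portion: p(cons)+5=u, o(vowel)+3=r, r(cons)+5=w, t(cons)+5=y, i(vowel)+3=l, o(vowel)+3=r, n(cons)+5=s.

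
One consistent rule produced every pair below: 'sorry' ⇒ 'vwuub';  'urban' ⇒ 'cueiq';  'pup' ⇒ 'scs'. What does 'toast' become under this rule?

wwivw

The shift depends on letter class: consonant s→v is +3, but vowel o→w is +8. Two shifts are in play — +8 for a/e/i/o/u, +3 for every other letter.
On toast: t(cons)+3=w, o(vowel)+8=w, a(vowel)+8=i, s(cons)+3=v, t(cons)+3=w.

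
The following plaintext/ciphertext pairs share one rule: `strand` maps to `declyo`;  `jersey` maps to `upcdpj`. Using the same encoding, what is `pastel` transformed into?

Compare letters: s→d is +11, t→e is +11, r→c is +11 — a constant shift. Every letter moves 11 places later in the alphabet, wrapping around z→a.
On pastel: p+11=a, a+11=l, s+11=d, t+11=e, e+11=p, l+11=w.

aldepw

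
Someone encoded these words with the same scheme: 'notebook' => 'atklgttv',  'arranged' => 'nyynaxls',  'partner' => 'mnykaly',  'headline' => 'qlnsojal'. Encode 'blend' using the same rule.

n(13)→a(0) and o(14)→t(19) fit y≡19x+13 (mod 26); the inverse of 19 mod 26 is 11. Each letter's alphabet position (a=0..z=25) is mapped through 19·x+13 mod 26 — an affine cipher.
On blend: b(1)→19·1+13≡6=g; l(11)→19·11+13≡14=o; e(4)→19·4+13≡11=l; n(13)→19·13+13≡0=a; d(3)→19·3+13≡18=s (all mod 26).

golas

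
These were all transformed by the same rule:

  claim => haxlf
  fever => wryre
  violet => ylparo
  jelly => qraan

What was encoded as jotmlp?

studio

Each letter's alphabet position (a=0..z=25) is mapped through 5·x+23 mod 26 — an affine cipher.
Decoding jotmlp: j(9)→21·(9−23)≡18=s; o(14)→21·(14−23)≡19=t; t(19)→21·(19−23)≡20=u; m(12)→21·(12−23)≡3=d; l(11)→21·(11−23)≡8=i; p(15)→21·(15−23)≡14=o (all mod 26).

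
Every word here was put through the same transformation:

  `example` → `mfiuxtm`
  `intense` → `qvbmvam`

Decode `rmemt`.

jewel

It's a constant shift of +8 (ROT8).
Undoing it on rmemt: r−8=j, m−8=e, e−8=w, m−8=e, t−8=l.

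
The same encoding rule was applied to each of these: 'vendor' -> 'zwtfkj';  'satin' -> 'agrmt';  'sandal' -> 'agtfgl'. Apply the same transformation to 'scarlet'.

v(21)→z(25) and e(4)→w(22) fit y≡17x+6 (mod 26); the inverse of 17 mod 26 is 23. Treating letters as 0–25, the rule is x ↦ 17x + 6 (mod 26).
For scarlet: s(18)→17·18+6≡0=a; c(2)→17·2+6≡14=o; a(0)→17·0+6≡6=g; r(17)→17·17+6≡9=j; l(11)→17·11+6≡11=l; e(4)→17·4+6≡22=w; t(19)→17·19+6≡17=r (all mod 26).

aogjlwr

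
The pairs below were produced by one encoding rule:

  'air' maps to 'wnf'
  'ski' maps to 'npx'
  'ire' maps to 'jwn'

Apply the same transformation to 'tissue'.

Two steps: reverse the string, then apply a Caesar shift of +5.
For tissue: reverse → eussit; then shift: e+5=j, u+5=z, s+5=x, s+5=x, i+5=n, t+5=y.

jzxxny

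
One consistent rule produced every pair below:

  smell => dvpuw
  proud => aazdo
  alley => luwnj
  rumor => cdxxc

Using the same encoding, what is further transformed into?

Shifts by position in smell: pos 0: s→d (+11), pos 1: m→v (+9), pos 2: e→p (+11), pos 3: l→u (+9) — repeating every 2. A repeating key of period 2 is used — shifts +11, +9 over and over.
For further: f+11=q, u+9=d, r+11=c, t+9=c, h+11=s, e+9=n, r+11=c.

qdccsnc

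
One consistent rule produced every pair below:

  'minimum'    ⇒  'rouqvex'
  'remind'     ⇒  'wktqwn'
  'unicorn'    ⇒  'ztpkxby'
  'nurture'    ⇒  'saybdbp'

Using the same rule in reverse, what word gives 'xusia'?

In minimum: m→r is +5, i→o is +6, n→u is +7, i→q is +8 — the shift increases by 1 each position. The shift increases by 1 at each position, starting from +5: 5, 6, 7, ….
Decoding xusia: x−5=s, u−6=o, s−7=l, i−8=a, a−9=r.

solar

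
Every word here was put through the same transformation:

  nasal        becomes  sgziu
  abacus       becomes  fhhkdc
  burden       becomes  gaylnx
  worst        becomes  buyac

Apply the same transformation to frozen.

The shift increases by 1 at each position, starting from +5: 5, 6, 7, ….
On frozen: f+5=k, r+6=x, o+7=v, z+8=h, e+9=n, n+10=x.

kxvhnx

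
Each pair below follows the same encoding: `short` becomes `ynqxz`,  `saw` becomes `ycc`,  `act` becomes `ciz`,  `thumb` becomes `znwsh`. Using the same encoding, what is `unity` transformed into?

wtkze

The shift depends on letter class: consonant s→y is +6, but vowel o→q is +2. Vowels shift forward by 2 and consonants shift forward by 6.
On unity: u(vowel)+2=w, n(cons)+6=t, i(vowel)+2=k, t(cons)+6=z, y(cons)+6=e.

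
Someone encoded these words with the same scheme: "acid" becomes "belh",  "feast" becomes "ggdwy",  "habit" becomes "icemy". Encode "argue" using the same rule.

btjyj

In acid: a→b is +1, c→e is +2, i→l is +3, d→h is +4 — the shift increases by 1 each position. Letter i (0-indexed) is shifted by i+1, so successive shifts are 1, 2, 3, ….
On argue: a+1=b, r+2=t, g+3=j, u+4=y, e+5=j.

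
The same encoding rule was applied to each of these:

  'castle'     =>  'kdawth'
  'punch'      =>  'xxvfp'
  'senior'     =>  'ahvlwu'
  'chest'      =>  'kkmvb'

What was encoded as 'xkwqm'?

Shifts by position in castle: pos 0: c→k (+8), pos 1: a→d (+3), pos 2: s→a (+8), pos 3: t→w (+3) — repeating every 2. The shifts repeat in a cycle of length 2: positions 0,1,… shift by +8, +3, then the pattern repeats.
Reversing it on xkwqm: x−8=p, k−3=h, w−8=o, q−3=n, m−8=e.

phone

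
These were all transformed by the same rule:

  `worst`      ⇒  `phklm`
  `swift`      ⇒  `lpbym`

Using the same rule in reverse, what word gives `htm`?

oat

Compare letters: w→p is +19, o→h is +19, r→k is +19 — a constant shift. This is a Caesar cipher with shift 19.
Decoding htm: h−19=o, t−19=a, m−19=t.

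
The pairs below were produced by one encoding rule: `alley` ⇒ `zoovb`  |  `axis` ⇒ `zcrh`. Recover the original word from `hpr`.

ski

Each pair mirrors across the alphabet (a↔z, l↔o, l↔o): positions sum to 25. This is the alphabet-reversal cipher (Atbash): a becomes z, b becomes y, etc.
Undoing it on hpr: h↔s, p↔k, r↔i.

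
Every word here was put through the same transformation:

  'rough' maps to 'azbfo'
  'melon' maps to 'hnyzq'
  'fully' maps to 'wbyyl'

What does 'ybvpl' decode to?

r(17)→a(0) and o(14)→z(25) fit y≡9x+3 (mod 26); the inverse of 9 mod 26 is 3. Treating letters as 0–25, the rule is x ↦ 9x + 3 (mod 26).
Reversing it on ybvpl: y(24)→3·(24−3)≡11=l; b(1)→3·(1−3)≡20=u; v(21)→3·(21−3)≡2=c; p(15)→3·(15−3)≡10=k; l(11)→3·(11−3)≡24=y (all mod 26).

lucky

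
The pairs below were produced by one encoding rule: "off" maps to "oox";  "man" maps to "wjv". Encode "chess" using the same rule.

bbnql

The output letters match the input read backwards, each shifted +9: off reversed is ffo. The word is reversed, then every letter is shifted forward by 9.
On chess: reverse → ssehc; then shift: s+9=b, s+9=b, e+9=n, h+9=q, c+9=l.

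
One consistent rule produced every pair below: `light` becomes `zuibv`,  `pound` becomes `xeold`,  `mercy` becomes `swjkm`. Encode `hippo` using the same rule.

buxxe

Treating letters as 0–25, the rule is x ↦ 19x + 24 (mod 26).
For hippo: h(7)→19·7+24≡1=b; i(8)→19·8+24≡20=u; p(15)→19·15+24≡23=x; p(15)→19·15+24≡23=x; o(14)→19·14+24≡4=e (all mod 26).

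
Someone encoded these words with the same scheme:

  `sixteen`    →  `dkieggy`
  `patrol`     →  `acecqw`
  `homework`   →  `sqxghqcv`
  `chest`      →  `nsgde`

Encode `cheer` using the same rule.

The shift depends on letter class: consonant s→d is +11, but vowel i→k is +2. Two shifts are in play — +2 for a/e/i/o/u, +11 for every other letter.
For cheer: c(cons)+11=n, h(cons)+11=s, e(vowel)+2=g, e(vowel)+2=g, r(cons)+11=c.

nsggc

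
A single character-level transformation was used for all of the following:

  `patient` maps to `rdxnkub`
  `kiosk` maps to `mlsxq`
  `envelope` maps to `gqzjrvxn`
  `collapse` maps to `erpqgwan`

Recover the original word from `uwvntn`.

string

In patient: p→r is +2, a→d is +3, t→x is +4, i→n is +5 — the shift increases by 1 each position. Each letter shifts forward by (position + 2), i.e. 2, 3, 4, … — the shift grows by one for each successive letter.
Decoding uwvntn: u−2=s, w−3=t, v−4=r, n−5=i, t−6=n, n−7=g.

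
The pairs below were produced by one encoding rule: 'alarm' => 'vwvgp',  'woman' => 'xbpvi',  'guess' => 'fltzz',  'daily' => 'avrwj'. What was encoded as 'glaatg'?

rudder

a(0)→v(21) and l(11)→w(22) fit y≡19x+21 (mod 26); the inverse of 19 mod 26 is 11. Treating letters as 0–25, the rule is x ↦ 19x + 21 (mod 26).
Reversing it on glaatg: g(6)→11·(6−21)≡17=r; l(11)→11·(11−21)≡20=u; a(0)→11·(0−21)≡3=d; a(0)→11·(0−21)≡3=d; t(19)→11·(19−21)≡4=e; g(6)→11·(6−21)≡17=r (all mod 26).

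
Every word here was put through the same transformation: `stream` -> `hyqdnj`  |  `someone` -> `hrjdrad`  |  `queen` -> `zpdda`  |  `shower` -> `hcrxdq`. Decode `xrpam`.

Each letter's alphabet position (a=0..z=25) is mapped through 17·x+13 mod 26 — an affine cipher.
Decoding xrpam: x(23)→23·(23−13)≡22=w; r(17)→23·(17−13)≡14=o; p(15)→23·(15−13)≡20=u; a(0)→23·(0−13)≡13=n; m(12)→23·(12−13)≡3=d (all mod 26).

wound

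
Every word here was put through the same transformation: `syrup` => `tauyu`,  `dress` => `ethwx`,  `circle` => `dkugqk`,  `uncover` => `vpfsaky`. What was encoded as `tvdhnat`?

stadium

In syrup: s→t is +1, y→a is +2, r→u is +3, u→y is +4 — the shift increases by 1 each position. The shift increases by 1 at each position, starting from +1: 1, 2, 3, ….
Undoing it on tvdhnat: t−1=s, v−2=t, d−3=a, h−4=d, n−5=i, a−6=u, t−7=m.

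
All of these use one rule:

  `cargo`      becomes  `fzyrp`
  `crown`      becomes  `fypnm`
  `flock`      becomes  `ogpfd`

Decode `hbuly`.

c(2)→f(5) and a(0)→z(25) fit y≡3x+25 (mod 26); the inverse of 3 mod 26 is 9. Each letter's alphabet position (a=0..z=25) is mapped through 3·x+25 mod 26 — an affine cipher.
Decoding hbuly: h(7)→9·(7−25)≡20=u; b(1)→9·(1−25)≡18=s; u(20)→9·(20−25)≡7=h; l(11)→9·(11−25)≡4=e; y(24)→9·(24−25)≡17=r (all mod 26).

usher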